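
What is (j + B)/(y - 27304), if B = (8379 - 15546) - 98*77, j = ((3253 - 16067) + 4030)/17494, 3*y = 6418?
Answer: 386097009/660346018 ≈ 0.58469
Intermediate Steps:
y = 6418/3 (y = (⅓)*6418 = 6418/3 ≈ 2139.3)
j = -4392/8747 (j = (-12814 + 4030)*(1/17494) = -8784*1/17494 = -4392/8747 ≈ -0.50212)
B = -14713 (B = -7167 - 7546 = -14713)
(j + B)/(y - 27304) = (-4392/8747 - 14713)/(6418/3 - 27304) = -128699003/(8747*(-75494/3)) = -128699003/8747*(-3/75494) = 386097009/660346018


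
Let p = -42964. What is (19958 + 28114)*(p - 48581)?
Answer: -4400751240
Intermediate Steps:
(19958 + 28114)*(p - 48581) = (19958 + 28114)*(-42964 - 48581) = 48072*(-91545) = -4400751240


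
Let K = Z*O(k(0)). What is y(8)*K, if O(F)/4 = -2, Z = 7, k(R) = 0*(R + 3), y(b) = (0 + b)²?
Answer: -3584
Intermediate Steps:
y(b) = b²
k(R) = 0 (k(R) = 0*(3 + R) = 0)
O(F) = -8 (O(F) = 4*(-2) = -8)
K = -56 (K = 7*(-8) = -56)
y(8)*K = 8²*(-56) = 64*(-56) = -3584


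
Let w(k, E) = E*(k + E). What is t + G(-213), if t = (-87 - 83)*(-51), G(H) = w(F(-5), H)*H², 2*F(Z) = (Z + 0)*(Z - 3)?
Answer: 1865082891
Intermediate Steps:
F(Z) = Z*(-3 + Z)/2 (F(Z) = ((Z + 0)*(Z - 3))/2 = (Z*(-3 + Z))/2 = Z*(-3 + Z)/2)
w(k, E) = E*(E + k)
G(H) = H³*(20 + H) (G(H) = (H*(H + (½)*(-5)*(-3 - 5)))*H² = (H*(H + (½)*(-5)*(-8)))*H² = (H*(H + 20))*H² = (H*(20 + H))*H² = H³*(20 + H))
t = 8670 (t = -170*(-51) = 8670)
t + G(-213) = 8670 + (-213)³*(20 - 213) = 8670 - 9663597*(-193) = 8670 + 1865074221 = 1865082891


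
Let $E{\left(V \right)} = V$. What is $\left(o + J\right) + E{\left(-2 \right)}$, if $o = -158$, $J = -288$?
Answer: $-448$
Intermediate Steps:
$\left(o + J\right) + E{\left(-2 \right)} = \left(-158 - 288\right) - 2 = -446 - 2 = -448$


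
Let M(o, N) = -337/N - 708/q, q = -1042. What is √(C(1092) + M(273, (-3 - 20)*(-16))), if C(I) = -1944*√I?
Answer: √(-542889815 - 8932589114112*√273)/47932 ≈ 253.46*I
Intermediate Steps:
M(o, N) = 354/521 - 337/N (M(o, N) = -337/N - 708/(-1042) = -337/N - 708*(-1/1042) = -337/N + 354/521 = 354/521 - 337/N)
√(C(1092) + M(273, (-3 - 20)*(-16))) = √(-3888*√273 + (354/521 - 337*(-1/(16*(-3 - 20))))) = √(-3888*√273 + (354/521 - 337/((-23*(-16))))) = √(-3888*√273 + (354/521 - 337/368)) = √(-3888*√273 - 45305/191728) = √(-45305/191728 - 3888*√273)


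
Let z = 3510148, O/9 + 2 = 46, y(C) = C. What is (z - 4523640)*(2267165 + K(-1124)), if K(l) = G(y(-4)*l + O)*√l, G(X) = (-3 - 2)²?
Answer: -2297753590180 - 50674600*I*√281 ≈ -2.2978e+12 - 8.4946e+8*I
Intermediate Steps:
O = 396 (O = -18 + 9*46 = -18 + 414 = 396)
G(X) = 25 (G(X) = (-5)² = 25)
K(l) = 25*√l
(z - 4523640)*(2267165 + K(-1124)) = (3510148 - 4523640)*(2267165 + 25*√(-1124)) = -1013492*(2267165 + 25*(2*I*√281)) = -1013492*(2267165 + 50*I*√281) = -2297753590180 - 50674600*I*√281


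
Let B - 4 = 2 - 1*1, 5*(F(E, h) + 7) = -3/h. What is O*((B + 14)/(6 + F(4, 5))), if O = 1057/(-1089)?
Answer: 71725/4356 ≈ 16.466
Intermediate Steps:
F(E, h) = -7 - 3/(5*h) (F(E, h) = -7 + (-3/h)/5 = -7 - 3/(5*h))
O = -1057/1089 (O = 1057*(-1/1089) = -1057/1089 ≈ -0.97062)
B = 5 (B = 4 + (2 - 1*1) = 4 + (2 - 1) = 4 + 1 = 5)
O*((B + 14)/(6 + F(4, 5))) = -1057*(5 + 14)/(1089*(6 + (-7 - 3/5/5))) = -20083/(1089*(6 + (-7 - 3/5*1/5))) = -20083/(1089*(6 + (-7 - 3/25))) = -20083/(1089*(6 - 178/25)) = -20083/(1089*(-28/25)) = -20083*(-25)/(1089*28) = -1057/1089*(-475/28) = 71725/4356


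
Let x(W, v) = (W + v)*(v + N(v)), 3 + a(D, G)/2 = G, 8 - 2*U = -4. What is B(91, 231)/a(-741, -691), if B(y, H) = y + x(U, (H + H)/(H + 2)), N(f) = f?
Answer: -6658939/75353132 ≈ -0.088370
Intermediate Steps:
U = 6 (U = 4 - 1/2*(-4) = 4 + 2 = 6)
a(D, G) = -6 + 2*G
x(W, v) = 2*v*(W + v) (x(W, v) = (W + v)*(v + v) = (W + v)*(2*v) = 2*v*(W + v))
B(y, H) = y + 4*H*(6 + 2*H/(2 + H))/(2 + H) (B(y, H) = y + 2*((H + H)/(H + 2))*(6 + (H + H)/(H + 2)) = y + 2*((2*H)/(2 + H))*(6 + (2*H)/(2 + H)) = y + 2*(2*H/(2 + H))*(6 + 2*H/(2 + H)) = y + 4*H*(6 + 2*H/(2 + H))/(2 + H))
B(91, 231)/a(-741, -691) = (91 + 32*231**2/(2 + 231)**2 + 48*231/(2 + 231)**2)/(-6 + 2*(-691)) = (91 + 32*53361/233**2 + 48*231/233**2)/(-6 - 1382) = (91 + 32*53361*(1/54289) + 48*231*(1/54289))/(-1388) = (91 + 1707552/54289 + 11088/54289)*(-1/1388) = (6658939/54289)*(-1/1388) = -6658939/75353132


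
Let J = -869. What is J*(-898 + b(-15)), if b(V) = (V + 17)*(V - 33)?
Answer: 863786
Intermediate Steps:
b(V) = (-33 + V)*(17 + V) (b(V) = (17 + V)*(-33 + V) = (-33 + V)*(17 + V))
J*(-898 + b(-15)) = -869*(-898 + (-561 + (-15)² - 16*(-15))) = -869*(-898 + (-561 + 225 + 240)) = -869*(-898 - 96) = -869*(-994) = 863786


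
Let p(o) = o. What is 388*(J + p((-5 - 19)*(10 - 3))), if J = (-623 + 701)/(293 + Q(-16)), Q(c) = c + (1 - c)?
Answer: -3188972/49 ≈ -65081.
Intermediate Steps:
Q(c) = 1
J = 13/49 (J = (-623 + 701)/(293 + 1) = 78/294 = 78*(1/294) = 13/49 ≈ 0.26531)
388*(J + p((-5 - 19)*(10 - 3))) = 388*(13/49 + (-5 - 19)*(10 - 3)) = 388*(13/49 - 24*7) = 388*(13/49 - 168) = 388*(-8219/49) = -3188972/49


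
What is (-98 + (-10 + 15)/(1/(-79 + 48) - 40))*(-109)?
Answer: 13273257/1241 ≈ 10696.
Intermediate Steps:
(-98 + (-10 + 15)/(1/(-79 + 48) - 40))*(-109) = (-98 + 5/(1/(-31) - 40))*(-109) = (-98 + 5/(-1/31 - 40))*(-109) = (-98 + 5/(-1241/31))*(-109) = (-98 + 5*(-31/1241))*(-109) = (-98 - 155/1241)*(-109) = -121773/1241*(-109) = 13273257/1241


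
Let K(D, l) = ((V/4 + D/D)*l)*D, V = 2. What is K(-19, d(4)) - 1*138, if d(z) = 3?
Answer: -447/2 ≈ -223.50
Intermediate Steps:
K(D, l) = 3*D*l/2 (K(D, l) = ((2/4 + D/D)*l)*D = ((2*(1/4) + 1)*l)*D = ((1/2 + 1)*l)*D = (3*l/2)*D = 3*D*l/2)
K(-19, d(4)) - 1*138 = (3/2)*(-19)*3 - 1*138 = -171/2 - 138 = -447/2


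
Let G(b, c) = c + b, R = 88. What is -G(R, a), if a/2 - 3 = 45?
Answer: -184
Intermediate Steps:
a = 96 (a = 6 + 2*45 = 6 + 90 = 96)
G(b, c) = b + c
-G(R, a) = -(88 + 96) = -1*184 = -184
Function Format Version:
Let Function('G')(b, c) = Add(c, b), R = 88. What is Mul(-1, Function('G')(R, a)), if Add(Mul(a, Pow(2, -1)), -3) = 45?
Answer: -184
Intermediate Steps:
a = 96 (a = Add(6, Mul(2, 45)) = Add(6, 90) = 96)
Function('G')(b, c) = Add(b, c)
Mul(-1, Function('G')(R, a)) = Mul(-1, Add(88, 96)) = Mul(-1, 184) = -184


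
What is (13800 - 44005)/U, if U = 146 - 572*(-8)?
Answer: -30205/4722 ≈ -6.3967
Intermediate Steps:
U = 4722 (U = 146 - 143*(-32) = 146 + 4576 = 4722)
(13800 - 44005)/U = (13800 - 44005)/4722 = -30205*1/4722 = -30205/4722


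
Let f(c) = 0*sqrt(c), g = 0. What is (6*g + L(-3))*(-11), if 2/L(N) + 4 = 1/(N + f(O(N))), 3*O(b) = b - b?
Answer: 66/13 ≈ 5.0769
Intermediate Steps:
O(b) = 0 (O(b) = (b - b)/3 = (1/3)*0 = 0)
f(c) = 0
L(N) = 2/(-4 + 1/N) (L(N) = 2/(-4 + 1/(N + 0)) = 2/(-4 + 1/N))
(6*g + L(-3))*(-11) = (6*0 - 2*(-3)/(-1 + 4*(-3)))*(-11) = (0 - 2*(-3)/(-1 - 12))*(-11) = (0 - 2*(-3)/(-13))*(-11) = (0 - 2*(-3)*(-1/13))*(-11) = (0 - 6/13)*(-11) = -6/13*(-11) = 66/13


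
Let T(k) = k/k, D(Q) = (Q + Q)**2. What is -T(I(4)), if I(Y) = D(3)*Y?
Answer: -1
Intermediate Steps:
D(Q) = 4*Q**2 (D(Q) = (2*Q)**2 = 4*Q**2)
I(Y) = 36*Y (I(Y) = (4*3**2)*Y = (4*9)*Y = 36*Y)
T(k) = 1
-T(I(4)) = -1*1 = -1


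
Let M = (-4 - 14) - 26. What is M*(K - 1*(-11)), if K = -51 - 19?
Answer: 2596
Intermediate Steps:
M = -44 (M = -18 - 26 = -44)
K = -70
M*(K - 1*(-11)) = -44*(-70 - 1*(-11)) = -44*(-70 + 11) = -44*(-59) = 2596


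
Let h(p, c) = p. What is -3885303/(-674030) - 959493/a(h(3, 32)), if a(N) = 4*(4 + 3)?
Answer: -6598145697/192580 ≈ -34262.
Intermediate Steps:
a(N) = 28 (a(N) = 4*7 = 28)
-3885303/(-674030) - 959493/a(h(3, 32)) = -3885303/(-674030) - 959493/28 = -3885303*(-1/674030) - 959493*1/28 = 3885303/674030 - 959493/28 = -6598145697/192580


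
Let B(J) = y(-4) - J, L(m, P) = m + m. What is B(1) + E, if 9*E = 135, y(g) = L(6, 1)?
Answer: 26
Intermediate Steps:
L(m, P) = 2*m
y(g) = 12 (y(g) = 2*6 = 12)
E = 15 (E = (⅑)*135 = 15)
B(J) = 12 - J
B(1) + E = (12 - 1*1) + 15 = (12 - 1) + 15 = 11 + 15 = 26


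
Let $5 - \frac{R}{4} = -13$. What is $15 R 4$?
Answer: $4320$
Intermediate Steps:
$R = 72$ ($R = 20 - -52 = 20 + 52 = 72$)
$15 R 4 = 15 \cdot 72 \cdot 4 = 1080 \cdot 4 = 4320$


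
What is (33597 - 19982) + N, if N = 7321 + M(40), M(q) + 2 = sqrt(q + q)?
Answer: 20934 + 4*sqrt(5) ≈ 20943.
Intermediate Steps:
M(q) = -2 + sqrt(2)*sqrt(q) (M(q) = -2 + sqrt(q + q) = -2 + sqrt(2*q) = -2 + sqrt(2)*sqrt(q))
N = 7319 + 4*sqrt(5) (N = 7321 + (-2 + sqrt(2)*sqrt(40)) = 7321 + (-2 + sqrt(2)*(2*sqrt(10))) = 7321 + (-2 + 4*sqrt(5)) = 7319 + 4*sqrt(5) ≈ 7327.9)
(33597 - 19982) + N = (33597 - 19982) + (7319 + 4*sqrt(5)) = 13615 + (7319 + 4*sqrt(5)) = 20934 + 4*sqrt(5)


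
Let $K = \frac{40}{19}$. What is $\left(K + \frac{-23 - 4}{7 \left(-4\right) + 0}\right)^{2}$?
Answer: $\frac{2666689}{283024} \approx 9.4221$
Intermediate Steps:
$K = \frac{40}{19}$ ($K = 40 \cdot \frac{1}{19} = \frac{40}{19} \approx 2.1053$)
$\left(K + \frac{-23 - 4}{7 \left(-4\right) + 0}\right)^{2} = \left(\frac{40}{19} + \frac{-23 - 4}{7 \left(-4\right) + 0}\right)^{2} = \left(\frac{40}{19} - \frac{27}{-28 + 0}\right)^{2} = \left(\frac{40}{19} - \frac{27}{-28}\right)^{2} = \left(\frac{40}{19} - - \frac{27}{28}\right)^{2} = \left(\frac{40}{19} + \frac{27}{28}\right)^{2} = \left(\frac{1633}{532}\right)^{2} = \frac{2666689}{283024}$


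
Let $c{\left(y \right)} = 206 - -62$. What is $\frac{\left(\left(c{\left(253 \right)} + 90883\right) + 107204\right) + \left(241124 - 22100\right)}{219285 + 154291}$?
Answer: $\frac{417379}{373576} \approx 1.1173$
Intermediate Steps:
$c{\left(y \right)} = 268$ ($c{\left(y \right)} = 206 + 62 = 268$)
$\frac{\left(\left(c{\left(253 \right)} + 90883\right) + 107204\right) + \left(241124 - 22100\right)}{219285 + 154291} = \frac{\left(\left(268 + 90883\right) + 107204\right) + \left(241124 - 22100\right)}{219285 + 154291} = \frac{\left(91151 + 107204\right) + 219024}{373576} = \left(198355 + 219024\right) \frac{1}{373576} = 417379 \cdot \frac{1}{373576} = \frac{417379}{373576}$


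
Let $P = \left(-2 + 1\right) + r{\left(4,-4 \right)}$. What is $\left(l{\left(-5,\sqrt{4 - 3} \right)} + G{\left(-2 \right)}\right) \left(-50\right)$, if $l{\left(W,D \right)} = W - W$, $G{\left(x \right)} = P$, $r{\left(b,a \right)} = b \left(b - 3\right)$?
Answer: $-150$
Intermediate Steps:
$r{\left(b,a \right)} = b \left(-3 + b\right)$
$P = 3$ ($P = \left(-2 + 1\right) + 4 \left(-3 + 4\right) = -1 + 4 \cdot 1 = -1 + 4 = 3$)
$G{\left(x \right)} = 3$
$l{\left(W,D \right)} = 0$
$\left(l{\left(-5,\sqrt{4 - 3} \right)} + G{\left(-2 \right)}\right) \left(-50\right) = \left(0 + 3\right) \left(-50\right) = 3 \left(-50\right) = -150$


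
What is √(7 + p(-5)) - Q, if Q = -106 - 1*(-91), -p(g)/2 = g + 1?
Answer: 15 + √15 ≈ 18.873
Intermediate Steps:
p(g) = -2 - 2*g (p(g) = -2*(g + 1) = -2*(1 + g) = -2 - 2*g)
Q = -15 (Q = -106 + 91 = -15)
√(7 + p(-5)) - Q = √(7 + (-2 - 2*(-5))) - 1*(-15) = √(7 + (-2 + 10)) + 15 = √(7 + 8) + 15 = √15 + 15 = 15 + √15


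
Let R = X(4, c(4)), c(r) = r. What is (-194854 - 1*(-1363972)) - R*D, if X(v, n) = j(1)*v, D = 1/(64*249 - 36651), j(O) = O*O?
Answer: 24218279374/20715 ≈ 1.1691e+6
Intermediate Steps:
j(O) = O²
D = -1/20715 (D = 1/(15936 - 36651) = 1/(-20715) = -1/20715 ≈ -4.8274e-5)
X(v, n) = v (X(v, n) = 1²*v = 1*v = v)
R = 4
(-194854 - 1*(-1363972)) - R*D = (-194854 - 1*(-1363972)) - 4*(-1)/20715 = (-194854 + 1363972) - 1*(-4/20715) = 1169118 + 4/20715 = 24218279374/20715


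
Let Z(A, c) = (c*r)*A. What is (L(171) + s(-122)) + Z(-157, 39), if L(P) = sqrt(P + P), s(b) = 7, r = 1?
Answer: -6116 + 3*sqrt(38) ≈ -6097.5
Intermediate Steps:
Z(A, c) = A*c (Z(A, c) = (c*1)*A = c*A = A*c)
L(P) = sqrt(2)*sqrt(P) (L(P) = sqrt(2*P) = sqrt(2)*sqrt(P))
(L(171) + s(-122)) + Z(-157, 39) = (sqrt(2)*sqrt(171) + 7) - 157*39 = (sqrt(2)*(3*sqrt(19)) + 7) - 6123 = (3*sqrt(38) + 7) - 6123 = (7 + 3*sqrt(38)) - 6123 = -6116 + 3*sqrt(38)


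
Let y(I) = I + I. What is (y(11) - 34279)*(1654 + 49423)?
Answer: -1749744789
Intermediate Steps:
y(I) = 2*I
(y(11) - 34279)*(1654 + 49423) = (2*11 - 34279)*(1654 + 49423) = (22 - 34279)*51077 = -34257*51077 = -1749744789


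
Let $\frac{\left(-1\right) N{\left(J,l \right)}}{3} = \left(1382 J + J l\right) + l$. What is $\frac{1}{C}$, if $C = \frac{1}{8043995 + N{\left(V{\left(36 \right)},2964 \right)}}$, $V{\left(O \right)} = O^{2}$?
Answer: $-8862145$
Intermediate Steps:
$N{\left(J,l \right)} = - 4146 J - 3 l - 3 J l$ ($N{\left(J,l \right)} = - 3 \left(\left(1382 J + J l\right) + l\right) = - 3 \left(l + 1382 J + J l\right) = - 4146 J - 3 l - 3 J l$)
$C = - \frac{1}{8862145}$ ($C = \frac{1}{8043995 - \left(8892 + 5373216 + 3 \cdot 36^{2} \cdot 2964\right)} = \frac{1}{8043995 - \left(5382108 + 11524032\right)} = \frac{1}{8043995 - 16906140} = \frac{1}{-8862145} = - \frac{1}{8862145} \approx -1.1284 \cdot 10^{-7}$)
$\frac{1}{C} = \frac{1}{- \frac{1}{8862145}} = -8862145$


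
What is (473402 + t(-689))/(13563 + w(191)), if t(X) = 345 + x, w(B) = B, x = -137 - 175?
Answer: 473435/13754 ≈ 34.422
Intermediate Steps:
x = -312
t(X) = 33 (t(X) = 345 - 312 = 33)
(473402 + t(-689))/(13563 + w(191)) = (473402 + 33)/(13563 + 191) = 473435/13754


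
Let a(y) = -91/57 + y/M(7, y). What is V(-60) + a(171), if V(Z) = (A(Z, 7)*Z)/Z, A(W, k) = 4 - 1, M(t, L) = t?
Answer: 10307/399 ≈ 25.832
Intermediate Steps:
A(W, k) = 3
V(Z) = 3 (V(Z) = (3*Z)/Z = 3)
a(y) = -91/57 + y/7
V(-60) + a(171) = 3 + (-91/57 + (⅐)*171) = 3 + (-91/57 + 171/7) = 3 + 9110/399 = 10307/399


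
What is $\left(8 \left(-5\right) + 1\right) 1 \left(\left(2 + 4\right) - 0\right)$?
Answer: $-234$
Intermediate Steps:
$\left(8 \left(-5\right) + 1\right) 1 \left(\left(2 + 4\right) - 0\right) = \left(-40 + 1\right) 1 \left(6 + 0\right) = - 39 \cdot 1 \cdot 6 = \left(-39\right) 6 = -234$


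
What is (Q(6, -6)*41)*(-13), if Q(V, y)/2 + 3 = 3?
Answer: 0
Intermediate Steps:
Q(V, y) = 0 (Q(V, y) = -6 + 2*3 = -6 + 6 = 0)
(Q(6, -6)*41)*(-13) = (0*41)*(-13) = 0*(-13) = 0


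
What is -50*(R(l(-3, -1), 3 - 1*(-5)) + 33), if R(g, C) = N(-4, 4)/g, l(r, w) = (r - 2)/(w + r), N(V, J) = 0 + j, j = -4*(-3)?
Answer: -2130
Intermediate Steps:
j = 12
N(V, J) = 12 (N(V, J) = 0 + 12 = 12)
l(r, w) = (-2 + r)/(r + w)
R(g, C) = 12/g
-50*(R(l(-3, -1), 3 - 1*(-5)) + 33) = -50*(12/(((-2 - 3)/(-3 - 1))) + 33) = -50*(12/((-5/(-4))) + 33) = -50*(12/((-¼*(-5))) + 33) = -50*(12/(5/4) + 33) = -50*(12*(⅘) + 33) = -50*(48/5 + 33) = -50*213/5 = -2130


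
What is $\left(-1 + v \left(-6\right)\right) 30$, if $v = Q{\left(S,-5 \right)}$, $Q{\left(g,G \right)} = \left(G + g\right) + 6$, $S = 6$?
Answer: $-1290$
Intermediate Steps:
$Q{\left(g,G \right)} = 6 + G + g$
$v = 7$ ($v = 6 - 5 + 6 = 7$)
$\left(-1 + v \left(-6\right)\right) 30 = \left(-1 + 7 \left(-6\right)\right) 30 = \left(-1 - 42\right) 30 = \left(-43\right) 30 = -1290$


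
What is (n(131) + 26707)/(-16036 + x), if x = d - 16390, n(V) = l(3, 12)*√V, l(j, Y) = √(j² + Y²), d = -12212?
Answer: -26707/44638 - 3*√2227/44638 ≈ -0.60147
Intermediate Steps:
l(j, Y) = √(Y² + j²)
n(V) = 3*√17*√V (n(V) = √(12² + 3²)*√V = √(144 + 9)*√V = √153*√V = (3*√17)*√V = 3*√17*√V)
x = -28602 (x = -12212 - 16390 = -28602)
(n(131) + 26707)/(-16036 + x) = (3*√17*√131 + 26707)/(-16036 - 28602) = (3*√2227 + 26707)/(-44638) = (26707 + 3*√2227)*(-1/44638) = -26707/44638 - 3*√2227/44638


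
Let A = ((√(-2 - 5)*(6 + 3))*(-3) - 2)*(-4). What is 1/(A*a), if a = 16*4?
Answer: 1/653696 - 27*I*√7/1307392 ≈ 1.5298e-6 - 5.464e-5*I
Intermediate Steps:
a = 64
A = 8 + 108*I*√7 (A = ((√(-7)*9)*(-3) - 2)*(-4) = (((I*√7)*9)*(-3) - 2)*(-4) = ((9*I*√7)*(-3) - 2)*(-4) = (-27*I*√7 - 2)*(-4) = (-2 - 27*I*√7)*(-4) = 8 + 108*I*√7 ≈ 8.0 + 285.74*I)
1/(A*a) = 1/((8 + 108*I*√7)*64) = 1/(512 + 6912*I*√7)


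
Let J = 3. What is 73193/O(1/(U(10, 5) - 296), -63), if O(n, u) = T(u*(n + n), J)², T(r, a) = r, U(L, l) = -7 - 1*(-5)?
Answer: 1624957793/3969 ≈ 4.0941e+5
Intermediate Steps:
U(L, l) = -2 (U(L, l) = -7 + 5 = -2)
O(n, u) = 4*n²*u² (O(n, u) = (u*(n + n))² = (u*(2*n))² = (2*n*u)² = 4*n²*u²)
73193/O(1/(U(10, 5) - 296), -63) = 73193/((4*(1/(-2 - 296))²*(-63)²)) = 73193/((4*(1/(-298))²*3969)) = 73193/((4*(-1/298)²*3969)) = 73193/((4*(1/88804)*3969)) = 73193/(3969/22201) = 73193*(22201/3969) = 1624957793/3969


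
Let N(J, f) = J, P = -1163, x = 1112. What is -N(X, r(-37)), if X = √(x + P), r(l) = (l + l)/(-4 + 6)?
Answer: -I*√51 ≈ -7.1414*I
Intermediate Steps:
r(l) = l (r(l) = (2*l)/2 = l)
X = I*√51 (X = √(1112 - 1163) = √(-51) = I*√51 ≈ 7.1414*I)
-N(X, r(-37)) = -I*√51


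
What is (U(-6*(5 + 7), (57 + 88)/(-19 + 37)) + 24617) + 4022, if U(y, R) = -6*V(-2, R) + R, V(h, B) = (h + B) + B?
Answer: 514123/18 ≈ 28562.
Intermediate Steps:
V(h, B) = h + 2*B (V(h, B) = (B + h) + B = h + 2*B)
U(y, R) = 12 - 11*R (U(y, R) = -6*(-2 + 2*R) + R = (12 - 12*R) + R = 12 - 11*R)
(U(-6*(5 + 7), (57 + 88)/(-19 + 37)) + 24617) + 4022 = ((12 - 11*(57 + 88)/(-19 + 37)) + 24617) + 4022 = ((12 - 1595/18) + 24617) + 4022 = (-1379/18 + 24617) + 4022 = 441727/18 + 4022 = 514123/18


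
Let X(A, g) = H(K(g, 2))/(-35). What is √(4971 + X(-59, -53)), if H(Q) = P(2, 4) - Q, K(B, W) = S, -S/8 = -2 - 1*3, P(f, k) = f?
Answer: √6090805/35 ≈ 70.513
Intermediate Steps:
S = 40 (S = -8*(-2 - 1*3) = -8*(-2 - 3) = -8*(-5) = 40)
K(B, W) = 40
H(Q) = 2 - Q
X(A, g) = 38/35 (X(A, g) = (2 - 1*40)/(-35) = (2 - 40)*(-1/35) = -38*(-1/35) = 38/35)
√(4971 + X(-59, -53)) = √(4971 + 38/35) = √(174023/35) = √6090805/35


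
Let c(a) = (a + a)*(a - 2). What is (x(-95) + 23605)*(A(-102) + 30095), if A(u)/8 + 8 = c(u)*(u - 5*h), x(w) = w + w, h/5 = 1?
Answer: -504017826375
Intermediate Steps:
h = 5 (h = 5*1 = 5)
c(a) = 2*a*(-2 + a) (c(a) = (2*a)*(-2 + a) = 2*a*(-2 + a))
x(w) = 2*w
A(u) = -64 + 16*u*(-25 + u)*(-2 + u) (A(u) = -64 + 8*((2*u*(-2 + u))*(u - 5*5)) = -64 + 8*((2*u*(-2 + u))*(u - 25)) = -64 + 8*((2*u*(-2 + u))*(-25 + u)) = -64 + 8*(2*u*(-25 + u)*(-2 + u)) = -64 + 16*u*(-25 + u)*(-2 + u))
(x(-95) + 23605)*(A(-102) + 30095) = (2*(-95) + 23605)*((-64 - 432*(-102)² + 16*(-102)³ + 800*(-102)) + 30095) = (-190 + 23605)*((-64 - 432*10404 + 16*(-1061208) - 81600) + 30095) = 23415*((-64 - 4494528 - 16979328 - 81600) + 30095) = 23415*(-21555520 + 30095) = 23415*(-21525425) = -504017826375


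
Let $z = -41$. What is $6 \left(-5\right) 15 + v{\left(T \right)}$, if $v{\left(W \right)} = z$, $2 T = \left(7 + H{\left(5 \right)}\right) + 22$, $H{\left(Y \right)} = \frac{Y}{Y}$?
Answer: $-491$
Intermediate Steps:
$H{\left(Y \right)} = 1$
$T = 15$ ($T = \frac{\left(7 + 1\right) + 22}{2} = \frac{8 + 22}{2} = \frac{1}{2} \cdot 30 = 15$)
$v{\left(W \right)} = -41$
$6 \left(-5\right) 15 + v{\left(T \right)} = 6 \left(-5\right) 15 - 41 = \left(-30\right) 15 - 41 = -450 - 41 = -491$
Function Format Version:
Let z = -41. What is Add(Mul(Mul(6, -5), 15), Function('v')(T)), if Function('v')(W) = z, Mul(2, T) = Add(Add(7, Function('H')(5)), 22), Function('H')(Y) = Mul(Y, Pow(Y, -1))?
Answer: -491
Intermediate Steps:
Function('H')(Y) = 1
T = 15 (T = Mul(Rational(1, 2), Add(Add(7, 1), 22)) = Mul(Rational(1, 2), Add(8, 22)) = Mul(Rational(1, 2), 30) = 15)
Function('v')(W) = -41
Add(Mul(Mul(6, -5), 15), Function('v')(T)) = Add(Mul(Mul(6, -5), 15), -41) = Add(Mul(-30, 15), -41) = Add(-450, -41) = -491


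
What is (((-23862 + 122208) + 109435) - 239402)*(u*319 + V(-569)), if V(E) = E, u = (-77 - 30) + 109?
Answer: -2181849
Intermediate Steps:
u = 2 (u = -107 + 109 = 2)
(((-23862 + 122208) + 109435) - 239402)*(u*319 + V(-569)) = (((-23862 + 122208) + 109435) - 239402)*(2*319 - 569) = ((98346 + 109435) - 239402)*(638 - 569) = (207781 - 239402)*69 = -31621*69 = -2181849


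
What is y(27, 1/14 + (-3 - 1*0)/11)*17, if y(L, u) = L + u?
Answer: 70159/154 ≈ 455.58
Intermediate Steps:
y(27, 1/14 + (-3 - 1*0)/11)*17 = (27 + (1/14 + (-3 - 1*0)/11))*17 = (27 + (1*(1/14) + (-3 + 0)*(1/11)))*17 = (27 + (1/14 - 3*1/11))*17 = (27 + (1/14 - 3/11))*17 = (27 - 31/154)*17 = (4127/154)*17 = 70159/154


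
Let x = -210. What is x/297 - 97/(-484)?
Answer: -2207/4356 ≈ -0.50666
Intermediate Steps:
x/297 - 97/(-484) = -210/297 - 97/(-484) = -210*1/297 - 97*(-1/484) = -70/99 + 97/484 = -2207/4356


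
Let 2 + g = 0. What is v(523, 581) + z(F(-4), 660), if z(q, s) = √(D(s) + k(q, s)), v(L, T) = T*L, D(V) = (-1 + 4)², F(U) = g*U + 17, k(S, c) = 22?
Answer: 303863 + √31 ≈ 3.0387e+5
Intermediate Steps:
g = -2 (g = -2 + 0 = -2)
F(U) = 17 - 2*U (F(U) = -2*U + 17 = 17 - 2*U)
D(V) = 9 (D(V) = 3² = 9)
v(L, T) = L*T
z(q, s) = √31 (z(q, s) = √(9 + 22) = √31)
v(523, 581) + z(F(-4), 660) = 523*581 + √31 = 303863 + √31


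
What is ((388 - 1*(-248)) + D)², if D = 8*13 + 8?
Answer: 559504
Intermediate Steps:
D = 112 (D = 104 + 8 = 112)
((388 - 1*(-248)) + D)² = ((388 - 1*(-248)) + 112)² = ((388 + 248) + 112)² = (636 + 112)² = 748² = 559504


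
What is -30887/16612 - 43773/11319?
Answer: -358922343/62677076 ≈ -5.7265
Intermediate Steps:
-30887/16612 - 43773/11319 = -30887*1/16612 - 43773*1/11319 = -30887/16612 - 14591/3773 = -358922343/62677076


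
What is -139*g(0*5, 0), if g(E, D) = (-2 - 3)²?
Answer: -3475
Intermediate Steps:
g(E, D) = 25 (g(E, D) = (-5)² = 25)
-139*g(0*5, 0) = -139*25 = -3475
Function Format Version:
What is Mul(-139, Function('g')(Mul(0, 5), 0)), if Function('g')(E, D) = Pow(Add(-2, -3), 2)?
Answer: -3475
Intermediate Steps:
Function('g')(E, D) = 25 (Function('g')(E, D) = Pow(-5, 2) = 25)
Mul(-139, Function('g')(Mul(0, 5), 0)) = Mul(-139, 25) = -3475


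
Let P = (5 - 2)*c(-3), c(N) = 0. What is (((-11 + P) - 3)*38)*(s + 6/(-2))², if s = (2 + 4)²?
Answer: -579348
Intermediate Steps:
s = 36 (s = 6² = 36)
P = 0 (P = (5 - 2)*0 = 3*0 = 0)
(((-11 + P) - 3)*38)*(s + 6/(-2))² = (((-11 + 0) - 3)*38)*(36 + 6/(-2))² = ((-11 - 3)*38)*(36 + 6*(-½))² = (-14*38)*(36 - 3)² = -532*33² = -532*1089 = -579348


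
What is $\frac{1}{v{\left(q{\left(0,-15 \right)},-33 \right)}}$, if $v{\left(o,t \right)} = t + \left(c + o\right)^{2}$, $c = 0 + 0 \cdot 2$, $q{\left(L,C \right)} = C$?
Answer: $\frac{1}{192} \approx 0.0052083$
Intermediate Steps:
$c = 0$ ($c = 0 + 0 = 0$)
$v{\left(o,t \right)} = t + o^{2}$ ($v{\left(o,t \right)} = t + \left(0 + o\right)^{2} = t + o^{2}$)
$\frac{1}{v{\left(q{\left(0,-15 \right)},-33 \right)}} = \frac{1}{-33 + \left(-15\right)^{2}} = \frac{1}{-33 + 225} = \frac{1}{192}$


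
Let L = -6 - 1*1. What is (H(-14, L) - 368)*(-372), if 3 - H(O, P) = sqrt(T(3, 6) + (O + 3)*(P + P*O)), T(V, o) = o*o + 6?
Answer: 135780 + 372*I*sqrt(959) ≈ 1.3578e+5 + 11520.0*I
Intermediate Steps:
T(V, o) = 6 + o**2 (T(V, o) = o**2 + 6 = 6 + o**2)
L = -7 (L = -6 - 1 = -7)
H(O, P) = 3 - sqrt(42 + (3 + O)*(P + O*P)) (H(O, P) = 3 - sqrt((6 + 6**2) + (O + 3)*(P + P*O)) = 3 - sqrt((6 + 36) + (3 + O)*(P + O*P)) = 3 - sqrt(42 + (3 + O)*(P + O*P)))
(H(-14, L) - 368)*(-372) = ((3 - sqrt(42 + 3*(-7) - 7*(-14)**2 + 4*(-14)*(-7))) - 368)*(-372) = ((3 - sqrt(42 - 21 - 7*196 + 392)) - 368)*(-372) = ((3 - sqrt(42 - 21 - 1372 + 392)) - 368)*(-372) = ((3 - sqrt(-959)) - 368)*(-372) = ((3 - I*sqrt(959)) - 368)*(-372) = (-365 - I*sqrt(959))*(-372) = 135780 + 372*I*sqrt(959)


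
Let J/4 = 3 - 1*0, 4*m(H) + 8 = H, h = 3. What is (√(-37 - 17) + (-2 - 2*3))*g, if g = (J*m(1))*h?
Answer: 504 - 189*I*√6 ≈ 504.0 - 462.95*I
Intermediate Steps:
m(H) = -2 + H/4
J = 12 (J = 4*(3 - 1*0) = 4*(3 + 0) = 4*3 = 12)
g = -63 (g = (12*(-2 + (¼)*1))*3 = (12*(-2 + ¼))*3 = (12*(-7/4))*3 = -21*3 = -63)
(√(-37 - 17) + (-2 - 2*3))*g = (√(-37 - 17) + (-2 - 2*3))*(-63) = (√(-54) + (-2 - 6))*(-63) = (3*I*√6 - 8)*(-63) = (-8 + 3*I*√6)*(-63) = 504 - 189*I*√6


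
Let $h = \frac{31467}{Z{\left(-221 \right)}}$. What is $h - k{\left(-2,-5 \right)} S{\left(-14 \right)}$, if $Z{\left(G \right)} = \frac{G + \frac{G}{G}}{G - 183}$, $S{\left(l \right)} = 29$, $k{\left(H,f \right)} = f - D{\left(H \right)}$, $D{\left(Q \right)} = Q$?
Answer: $\frac{3182952}{55} \approx 57872.0$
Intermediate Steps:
$k{\left(H,f \right)} = f - H$
$Z{\left(G \right)} = \frac{1 + G}{-183 + G}$ ($Z{\left(G \right)} = \frac{G + 1}{-183 + G} = \frac{1 + G}{-183 + G}$)
$h = \frac{3178167}{55}$ ($h = \frac{31467}{\frac{1}{-183 - 221} \left(1 - 221\right)} = \frac{31467}{\frac{1}{-404} \left(-220\right)} = \frac{31467}{\left(- \frac{1}{404}\right) \left(-220\right)} = \frac{31467}{\frac{55}{101}} = 31467 \cdot \frac{101}{55} = \frac{3178167}{55} \approx 57785.0$)
$h - k{\left(-2,-5 \right)} S{\left(-14 \right)} = \frac{3178167}{55} - \left(-5 - -2\right) 29 = \frac{3178167}{55} - \left(-5 + 2\right) 29 = \frac{3178167}{55} - \left(-3\right) 29 = \frac{3178167}{55} - -87 = \frac{3178167}{55} + 87 = \frac{3182952}{55}$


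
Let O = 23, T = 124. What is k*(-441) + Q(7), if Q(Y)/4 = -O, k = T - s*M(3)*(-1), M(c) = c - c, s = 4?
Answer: -54776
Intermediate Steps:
M(c) = 0
k = 124 (k = 124 - 4*0*(-1) = 124 - 0*(-1) = 124 - 1*0 = 124 + 0 = 124)
Q(Y) = -92 (Q(Y) = 4*(-1*23) = 4*(-23) = -92)
k*(-441) + Q(7) = 124*(-441) - 92 = -54684 - 92 = -54776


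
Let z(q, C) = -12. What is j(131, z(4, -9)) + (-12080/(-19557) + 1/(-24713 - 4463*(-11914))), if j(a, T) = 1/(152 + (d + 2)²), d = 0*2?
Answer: 55154059784405/88374899746224 ≈ 0.62409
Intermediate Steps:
d = 0
j(a, T) = 1/156 (j(a, T) = 1/(152 + (0 + 2)²) = 1/(152 + 2²) = 1/(152 + 4) = 1/156)
j(131, z(4, -9)) + (-12080/(-19557) + 1/(-24713 - 4463*(-11914))) = 1/156 + (-12080/(-19557) + 1/(-24713 - 4463*(-11914))) = 1/156 + (-12080*(-1/19557) - 1/11914/(-29176)) = 1/156 + (12080/19557 - 1/29176*(-1/11914)) = 1/156 + (12080/19557 + 1/347602864) = 1/156 + 4199042616677/6798069211248 = 55154059784405/88374899746224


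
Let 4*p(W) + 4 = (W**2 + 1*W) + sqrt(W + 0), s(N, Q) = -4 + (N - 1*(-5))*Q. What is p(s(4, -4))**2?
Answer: (778 + I*sqrt(10))**2/4 ≈ 1.5132e+5 + 1230.1*I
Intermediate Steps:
s(N, Q) = -4 + Q*(5 + N) (s(N, Q) = -4 + (N + 5)*Q = -4 + (5 + N)*Q = -4 + Q*(5 + N))
p(W) = -1 + W/4 + sqrt(W)/4 + W**2/4 (p(W) = -1 + ((W**2 + 1*W) + sqrt(W + 0))/4 = -1 + ((W**2 + W) + sqrt(W))/4 = -1 + ((W + W**2) + sqrt(W))/4 = -1 + (W + sqrt(W) + W**2)/4 = -1 + (W/4 + sqrt(W)/4 + W**2/4) = -1 + W/4 + sqrt(W)/4 + W**2/4)
p(s(4, -4))**2 = (-1 + (-4 + 5*(-4) + 4*(-4))/4 + sqrt(-4 + 5*(-4) + 4*(-4))/4 + (-4 + 5*(-4) + 4*(-4))**2/4)**2 = (-1 + (-4 - 20 - 16)/4 + sqrt(-4 - 20 - 16)/4 + (-4 - 20 - 16)**2/4)**2 = (-1 + (1/4)*(-40) + sqrt(-40)/4 + (1/4)*(-40)**2)**2 = (-1 - 10 + (2*I*sqrt(10))/4 + (1/4)*1600)**2 = (-1 - 10 + I*sqrt(10)/2 + 400)**2 = (389 + I*sqrt(10)/2)**2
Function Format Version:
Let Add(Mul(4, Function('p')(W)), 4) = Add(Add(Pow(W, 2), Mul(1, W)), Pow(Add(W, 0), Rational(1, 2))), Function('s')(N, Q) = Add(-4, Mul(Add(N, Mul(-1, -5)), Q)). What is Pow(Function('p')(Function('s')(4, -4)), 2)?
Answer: Mul(Rational(1, 4), Pow(Add(778, Mul(I, Pow(10, Rational(1, 2)))), 2)) ≈ Add(1.5132e+5, Mul(1230.1, I))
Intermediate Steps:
Function('s')(N, Q) = Add(-4, Mul(Q, Add(5, N))) (Function('s')(N, Q) = Add(-4, Mul(Add(N, 5), Q)) = Add(-4, Mul(Add(5, N), Q)) = Add(-4, Mul(Q, Add(5, N))))
Function('p')(W) = Add(-1, Mul(Rational(1, 4), W), Mul(Rational(1, 4), Pow(W, Rational(1, 2))), Mul(Rational(1, 4), Pow(W, 2))) (Function('p')(W) = Add(-1, Mul(Rational(1, 4), Add(Add(Pow(W, 2), Mul(1, W)), Pow(Add(W, 0), Rational(1, 2))))) = Add(-1, Mul(Rational(1, 4), Add(Add(Pow(W, 2), W), Pow(W, Rational(1, 2))))) = Add(-1, Mul(Rational(1, 4), Add(Add(W, Pow(W, 2)), Pow(W, Rational(1, 2))))) = Add(-1, Mul(Rational(1, 4), Add(W, Pow(W, Rational(1, 2)), Pow(W, 2)))) = Add(-1, Add(Mul(Rational(1, 4), W), Mul(Rational(1, 4), Pow(W, Rational(1, 2))), Mul(Rational(1, 4), Pow(W, 2)))) = Add(-1, Mul(Rational(1, 4), W), Mul(Rational(1, 4), Pow(W, Rational(1, 2))), Mul(Rational(1, 4), Pow(W, 2))))
Pow(Function('p')(Function('s')(4, -4)), 2) = Pow(Add(-1, Mul(Rational(1, 4), Add(-4, Mul(5, -4), Mul(4, -4))), Mul(Rational(1, 4), Pow(Add(-4, Mul(5, -4), Mul(4, -4)), Rational(1, 2))), Mul(Rational(1, 4), Pow(Add(-4, Mul(5, -4), Mul(4, -4)), 2))), 2) = Pow(Add(-1, Mul(Rational(1, 4), Add(-4, -20, -16)), Mul(Rational(1, 4), Pow(Add(-4, -20, -16), Rational(1, 2))), Mul(Rational(1, 4), Pow(Add(-4, -20, -16), 2))), 2) = Pow(Add(-1, Mul(Rational(1, 4), -40), Mul(Rational(1, 4), Pow(-40, Rational(1, 2))), Mul(Rational(1, 4), Pow(-40, 2))), 2) = Pow(Add(-1, -10, Mul(Rational(1, 4), Mul(2, I, Pow(10, Rational(1, 2)))), Mul(Rational(1, 4), 1600)), 2) = Pow(Add(-1, -10, Mul(Rational(1, 2), I, Pow(10, Rational(1, 2))), 400), 2) = Pow(Add(389, Mul(Rational(1, 2), I, Pow(10, Rational(1, 2)))), 2)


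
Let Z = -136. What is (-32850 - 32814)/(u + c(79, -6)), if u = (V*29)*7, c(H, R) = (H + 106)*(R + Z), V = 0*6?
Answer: 32832/13135 ≈ 2.4996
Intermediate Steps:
V = 0
c(H, R) = (-136 + R)*(106 + H) (c(H, R) = (H + 106)*(R - 136) = (106 + H)*(-136 + R) = (-136 + R)*(106 + H))
u = 0 (u = (0*29)*7 = 0*7 = 0)
(-32850 - 32814)/(u + c(79, -6)) = (-32850 - 32814)/(0 + (-14416 - 136*79 + 106*(-6) + 79*(-6))) = -65664/(0 + (-14416 - 10744 - 636 - 474)) = -65664/(0 - 26270) = -65664/(-26270) = -65664*(-1/26270) = 32832/13135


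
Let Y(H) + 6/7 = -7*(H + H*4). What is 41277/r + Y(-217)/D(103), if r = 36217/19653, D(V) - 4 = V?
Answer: 609526703372/27126533 ≈ 22470.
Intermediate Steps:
D(V) = 4 + V
r = 36217/19653 (r = 36217*(1/19653) = 36217/19653 ≈ 1.8428)
Y(H) = -6/7 - 35*H (Y(H) = -6/7 - 7*(H + H*4) = -6/7 - 7*(H + 4*H) = -6/7 - 35*H)
41277/r + Y(-217)/D(103) = 41277/(36217/19653) + (-6/7 - 35*(-217))/(4 + 103) = 41277*(19653/36217) + (-6/7 + 7595)/107 = 811216881/36217 + (53159/7)*(1/107) = 811216881/36217 + 53159/749 = 609526703372/27126533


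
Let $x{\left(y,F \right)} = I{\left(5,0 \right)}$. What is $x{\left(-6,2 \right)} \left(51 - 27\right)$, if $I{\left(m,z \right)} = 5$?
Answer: $120$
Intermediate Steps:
$x{\left(y,F \right)} = 5$
$x{\left(-6,2 \right)} \left(51 - 27\right) = 5 \left(51 - 27\right) = 5 \cdot 24 = 120$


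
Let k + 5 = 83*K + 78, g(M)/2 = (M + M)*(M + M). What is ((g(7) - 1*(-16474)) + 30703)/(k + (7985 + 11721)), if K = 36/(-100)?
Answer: 1189225/493728 ≈ 2.4087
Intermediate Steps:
g(M) = 8*M² (g(M) = 2*((M + M)*(M + M)) = 2*((2*M)*(2*M)) = 2*(4*M²) = 8*M²)
K = -9/25 (K = 36*(-1/100) = -9/25 ≈ -0.36000)
k = 1078/25 (k = -5 + (83*(-9/25) + 78) = -5 + (-747/25 + 78) = -5 + 1203/25 = 1078/25 ≈ 43.120)
((g(7) - 1*(-16474)) + 30703)/(k + (7985 + 11721)) = ((8*7² - 1*(-16474)) + 30703)/(1078/25 + (7985 + 11721)) = ((8*49 + 16474) + 30703)/(1078/25 + 19706) = ((392 + 16474) + 30703)/(493728/25) = (16866 + 30703)*(25/493728) = 47569*(25/493728) = 1189225/493728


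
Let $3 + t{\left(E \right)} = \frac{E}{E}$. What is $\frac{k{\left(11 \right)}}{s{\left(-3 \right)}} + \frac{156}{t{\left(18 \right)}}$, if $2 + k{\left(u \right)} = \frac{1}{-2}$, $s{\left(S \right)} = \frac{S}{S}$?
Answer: $- \frac{161}{2} \approx -80.5$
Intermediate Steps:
$s{\left(S \right)} = 1$
$k{\left(u \right)} = - \frac{5}{2}$ ($k{\left(u \right)} = -2 + \frac{1}{-2} = -2 - \frac{1}{2} = - \frac{5}{2}$)
$t{\left(E \right)} = -2$ ($t{\left(E \right)} = -3 + \frac{E}{E} = -3 + 1 = -2$)
$\frac{k{\left(11 \right)}}{s{\left(-3 \right)}} + \frac{156}{t{\left(18 \right)}} = - \frac{5}{2 \cdot 1} + \frac{156}{-2} = \left(- \frac{5}{2}\right) 1 + 156 \left(- \frac{1}{2}\right) = - \frac{5}{2} - 78 = - \frac{161}{2}$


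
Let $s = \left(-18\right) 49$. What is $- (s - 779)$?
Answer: $1661$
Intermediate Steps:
$s = -882$
$- (s - 779) = - (-882 - 779) = \left(-1\right) \left(-1661\right) = 1661$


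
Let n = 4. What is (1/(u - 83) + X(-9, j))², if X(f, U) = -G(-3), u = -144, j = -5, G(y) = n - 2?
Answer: 207025/51529 ≈ 4.0176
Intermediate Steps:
G(y) = 2 (G(y) = 4 - 2 = 2)
X(f, U) = -2 (X(f, U) = -1*2 = -2)
(1/(u - 83) + X(-9, j))² = (1/(-144 - 83) - 2)² = (1/(-227) - 2)² = (-1/227 - 2)² = (-455/227)² = 207025/51529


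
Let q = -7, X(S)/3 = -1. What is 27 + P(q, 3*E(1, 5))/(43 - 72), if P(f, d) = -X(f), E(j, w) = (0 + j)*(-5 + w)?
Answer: 780/29 ≈ 26.897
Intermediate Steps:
X(S) = -3 (X(S) = 3*(-1) = -3)
E(j, w) = j*(-5 + w)
P(f, d) = 3 (P(f, d) = -1*(-3) = 3)
27 + P(q, 3*E(1, 5))/(43 - 72) = 27 + 3/(43 - 72) = 27 + 3/(-29) = 27 - 1/29*3 = 27 - 3/29 = 780/29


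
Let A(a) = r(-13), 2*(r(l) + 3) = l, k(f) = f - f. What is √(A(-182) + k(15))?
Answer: I*√38/2 ≈ 3.0822*I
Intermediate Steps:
k(f) = 0
r(l) = -3 + l/2
A(a) = -19/2 (A(a) = -3 + (½)*(-13) = -3 - 13/2 = -19/2)
√(A(-182) + k(15)) = √(-19/2 + 0) = √(-19/2) = I*√38/2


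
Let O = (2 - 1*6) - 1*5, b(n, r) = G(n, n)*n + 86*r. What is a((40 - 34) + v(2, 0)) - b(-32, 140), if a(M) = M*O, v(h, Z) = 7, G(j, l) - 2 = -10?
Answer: -12413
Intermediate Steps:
G(j, l) = -8 (G(j, l) = 2 - 10 = -8)
b(n, r) = -8*n + 86*r
O = -9 (O = (2 - 6) - 5 = -4 - 5 = -9)
a(M) = -9*M (a(M) = M*(-9) = -9*M)
a((40 - 34) + v(2, 0)) - b(-32, 140) = -9*((40 - 34) + 7) - (-8*(-32) + 86*140) = -9*(6 + 7) - (256 + 12040) = -9*13 - 1*12296 = -117 - 12296 = -12413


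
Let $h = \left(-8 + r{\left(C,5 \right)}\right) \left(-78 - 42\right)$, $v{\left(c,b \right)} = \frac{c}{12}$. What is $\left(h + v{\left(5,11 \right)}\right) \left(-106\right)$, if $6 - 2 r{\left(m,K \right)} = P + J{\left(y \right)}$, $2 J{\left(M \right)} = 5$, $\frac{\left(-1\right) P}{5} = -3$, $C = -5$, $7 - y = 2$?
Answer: $- \frac{1049665}{6} \approx -1.7494 \cdot 10^{5}$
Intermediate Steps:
$y = 5$ ($y = 7 - 2 = 5$)
$P = 15$ ($P = \left(-5\right) \left(-3\right) = 15$)
$J{\left(M \right)} = \frac{5}{2}$ ($J{\left(M \right)} = \frac{1}{2} \cdot 5 = \frac{5}{2}$)
$v{\left(c,b \right)} = \frac{c}{12}$ ($v{\left(c,b \right)} = c \frac{1}{12} = \frac{c}{12}$)
$r{\left(m,K \right)} = - \frac{23}{4}$ ($r{\left(m,K \right)} = 3 - \frac{15 + \frac{5}{2}}{2} = 3 - \frac{35}{4} = - \frac{23}{4}$)
$h = 1650$ ($h = \left(-8 - \frac{23}{4}\right) \left(-78 - 42\right) = \left(- \frac{55}{4}\right) \left(-120\right) = 1650$)
$\left(h + v{\left(5,11 \right)}\right) \left(-106\right) = \left(1650 + \frac{1}{12} \cdot 5\right) \left(-106\right) = \left(1650 + \frac{5}{12}\right) \left(-106\right) = \frac{19805}{12} \left(-106\right) = - \frac{1049665}{6}$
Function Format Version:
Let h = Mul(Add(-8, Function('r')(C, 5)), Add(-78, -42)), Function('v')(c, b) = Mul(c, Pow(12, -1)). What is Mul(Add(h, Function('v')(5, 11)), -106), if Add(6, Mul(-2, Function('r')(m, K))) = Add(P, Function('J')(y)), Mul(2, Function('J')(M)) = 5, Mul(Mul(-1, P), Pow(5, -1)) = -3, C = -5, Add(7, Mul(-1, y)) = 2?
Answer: Rational(-1049665, 6) ≈ -1.7494e+5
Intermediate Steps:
y = 5 (y = Add(7, Mul(-1, 2)) = Add(7, -2) = 5)
P = 15 (P = Mul(-5, -3) = 15)
Function('J')(M) = Rational(5, 2) (Function('J')(M) = Mul(Rational(1, 2), 5) = Rational(5, 2))
Function('v')(c, b) = Mul(Rational(1, 12), c) (Function('v')(c, b) = Mul(c, Rational(1, 12)) = Mul(Rational(1, 12), c))
Function('r')(m, K) = Rational(-23, 4) (Function('r')(m, K) = Add(3, Mul(Rational(-1, 2), Add(15, Rational(5, 2)))) = Add(3, Mul(Rational(-1, 2), Rational(35, 2))) = Add(3, Rational(-35, 4)) = Rational(-23, 4))
h = 1650 (h = Mul(Add(-8, Rational(-23, 4)), Add(-78, -42)) = Mul(Rational(-55, 4), -120) = 1650)
Mul(Add(h, Function('v')(5, 11)), -106) = Mul(Add(1650, Mul(Rational(1, 12), 5)), -106) = Mul(Add(1650, Rational(5, 12)), -106) = Mul(Rational(19805, 12), -106) = Rational(-1049665, 6)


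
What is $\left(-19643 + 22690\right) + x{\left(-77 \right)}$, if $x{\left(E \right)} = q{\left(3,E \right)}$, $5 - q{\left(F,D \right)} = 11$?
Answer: $3041$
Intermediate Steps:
$q{\left(F,D \right)} = -6$ ($q{\left(F,D \right)} = 5 - 11 = -6$)
$x{\left(E \right)} = -6$
$\left(-19643 + 22690\right) + x{\left(-77 \right)} = \left(-19643 + 22690\right) - 6 = 3047 - 6 = 3041$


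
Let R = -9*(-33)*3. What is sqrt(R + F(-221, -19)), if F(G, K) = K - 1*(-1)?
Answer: 3*sqrt(97) ≈ 29.547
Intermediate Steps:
F(G, K) = 1 + K (F(G, K) = K + 1 = 1 + K)
R = 891 (R = 297*3 = 891)
sqrt(R + F(-221, -19)) = sqrt(891 + (1 - 19)) = sqrt(891 - 18) = sqrt(873) = 3*sqrt(97)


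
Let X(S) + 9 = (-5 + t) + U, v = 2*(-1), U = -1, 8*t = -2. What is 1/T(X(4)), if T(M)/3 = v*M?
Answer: 2/183 ≈ 0.010929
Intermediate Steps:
t = -¼ (t = (⅛)*(-2) = -¼ ≈ -0.25000)
v = -2
X(S) = -61/4 (X(S) = -9 + ((-5 - ¼) - 1) = -9 + (-21/4 - 1) = -9 - 25/4 = -61/4)
T(M) = -6*M (T(M) = 3*(-2*M) = -6*M)
1/T(X(4)) = 1/(-6*(-61/4)) = 1/(183/2) = 2/183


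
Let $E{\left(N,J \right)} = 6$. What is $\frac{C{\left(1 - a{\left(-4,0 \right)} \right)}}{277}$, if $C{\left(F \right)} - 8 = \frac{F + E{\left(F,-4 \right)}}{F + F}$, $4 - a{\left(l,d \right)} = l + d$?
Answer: $\frac{113}{3878} \approx 0.029139$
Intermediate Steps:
$a{\left(l,d \right)} = 4 - d - l$ ($a{\left(l,d \right)} = 4 - \left(l + d\right) = 4 - \left(d + l\right) = 4 - d - l$)
$C{\left(F \right)} = 8 + \frac{6 + F}{2 F}$ ($C{\left(F \right)} = 8 + \frac{F + 6}{F + F} = 8 + \frac{6 + F}{2 F}$)
$\frac{C{\left(1 - a{\left(-4,0 \right)} \right)}}{277} = \frac{\frac{17}{2} + \frac{3}{1 - \left(4 - 0 - -4\right)}}{277} = \left(\frac{17}{2} + \frac{3}{1 - \left(4 + 0 + 4\right)}\right) \frac{1}{277} = \left(\frac{17}{2} + \frac{3}{1 - 8}\right) \frac{1}{277} = \left(\frac{17}{2} + \frac{3}{-7}\right) \frac{1}{277} = \left(\frac{17}{2} + 3 \left(- \frac{1}{7}\right)\right) \frac{1}{277} = \left(\frac{17}{2} - \frac{3}{7}\right) \frac{1}{277} = \frac{113}{14} \cdot \frac{1}{277} = \frac{113}{3878}$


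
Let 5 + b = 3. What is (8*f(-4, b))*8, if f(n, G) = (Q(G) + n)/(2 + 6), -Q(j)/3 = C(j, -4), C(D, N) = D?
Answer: 16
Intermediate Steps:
b = -2 (b = -5 + 3 = -2)
Q(j) = -3*j
f(n, G) = -3*G/8 + n/8 (f(n, G) = (-3*G + n)/(2 + 6) = (n - 3*G)/8 = (n - 3*G)*(⅛) = -3*G/8 + n/8)
(8*f(-4, b))*8 = (8*(-3/8*(-2) + (⅛)*(-4)))*8 = (8*(¾ - ½))*8 = (8*(¼))*8 = 2*8 = 16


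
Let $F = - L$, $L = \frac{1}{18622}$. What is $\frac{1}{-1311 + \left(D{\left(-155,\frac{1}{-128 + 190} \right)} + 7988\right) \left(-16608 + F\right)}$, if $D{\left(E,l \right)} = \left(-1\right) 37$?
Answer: $- \frac{18622}{2459063394769} \approx -7.5728 \cdot 10^{-9}$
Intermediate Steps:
$L = \frac{1}{18622} \approx 5.37 \cdot 10^{-5}$
$D{\left(E,l \right)} = -37$
$F = - \frac{1}{18622}$ ($F = \left(-1\right) \frac{1}{18622} = - \frac{1}{18622} \approx -5.37 \cdot 10^{-5}$)
$\frac{1}{-1311 + \left(D{\left(-155,\frac{1}{-128 + 190} \right)} + 7988\right) \left(-16608 + F\right)} = \frac{1}{-1311 + \left(-37 + 7988\right) \left(-16608 - \frac{1}{18622}\right)} = \frac{1}{-1311 + 7951 \left(- \frac{309274177}{18622}\right)} = \frac{1}{-1311 - \frac{2459038981327}{18622}} = \frac{1}{- \frac{2459063394769}{18622}} = - \frac{18622}{2459063394769}$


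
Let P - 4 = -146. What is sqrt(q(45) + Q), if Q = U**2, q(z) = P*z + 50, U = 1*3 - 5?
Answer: 24*I*sqrt(11) ≈ 79.599*I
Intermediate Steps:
P = -142 (P = 4 - 146 = -142)
U = -2 (U = 3 - 5 = -2)
q(z) = 50 - 142*z (q(z) = -142*z + 50 = 50 - 142*z)
Q = 4 (Q = (-2)**2 = 4)
sqrt(q(45) + Q) = sqrt((50 - 142*45) + 4) = sqrt((50 - 6390) + 4) = sqrt(-6340 + 4) = sqrt(-6336) = 24*I*sqrt(11)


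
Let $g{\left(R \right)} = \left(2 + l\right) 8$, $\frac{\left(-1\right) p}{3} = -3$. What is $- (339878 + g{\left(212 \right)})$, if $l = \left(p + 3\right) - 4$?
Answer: $-339958$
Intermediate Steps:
$p = 9$ ($p = \left(-3\right) \left(-3\right) = 9$)
$l = 8$ ($l = \left(9 + 3\right) - 4 = 12 - 4 = 8$)
$g{\left(R \right)} = 80$ ($g{\left(R \right)} = \left(2 + 8\right) 8 = 10 \cdot 8 = 80$)
$- (339878 + g{\left(212 \right)}) = - (339878 + 80) = \left(-1\right) 339958 = -339958$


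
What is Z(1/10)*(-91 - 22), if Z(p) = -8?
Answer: 904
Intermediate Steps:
Z(1/10)*(-91 - 22) = -8*(-91 - 22) = -8*(-113) = 904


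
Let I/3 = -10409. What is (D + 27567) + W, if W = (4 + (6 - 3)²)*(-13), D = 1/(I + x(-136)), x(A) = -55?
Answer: 857064235/31282 ≈ 27398.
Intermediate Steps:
I = -31227 (I = 3*(-10409) = -31227)
D = -1/31282 (D = 1/(-31227 - 55) = 1/(-31282) = -1/31282 ≈ -3.1967e-5)
W = -169 (W = (4 + 3²)*(-13) = (4 + 9)*(-13) = 13*(-13) = -169)
(D + 27567) + W = (-1/31282 + 27567) - 169 = 862350893/31282 - 169 = 857064235/31282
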